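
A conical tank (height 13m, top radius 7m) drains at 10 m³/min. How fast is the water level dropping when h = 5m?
338/(245π) ≈ 0.4391 m/min

r/h = 7/13, so r = (7/13)h
V = (1/3)πr²h = (1/3)π((7/13)h)²h = (49/507)πh³
dV/dh = (49/169)πh²
dh/dt = (dV/dt)/(dV/dh) = -10/((49/169)π·5²) = -338/(245π) m/min
The level is dropping at 338/(245π) ≈ 0.4391 m/min.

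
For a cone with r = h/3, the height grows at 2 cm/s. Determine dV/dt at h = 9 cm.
18π cm³/s

V = (1/3)π(h/3)²h = πh³/27
dV/dt = πh²/9 · 2
At h = 9: dV/dt = 18π cm³/s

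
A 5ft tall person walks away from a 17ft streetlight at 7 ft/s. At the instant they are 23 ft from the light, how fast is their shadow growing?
35/12 ft/s

By similar triangles: 17/(x+s) = 5/s
Solving: s = 5x/12
ds/dt = 5/12 · dx/dt = 5/12 · 7 = 35/12 ft/s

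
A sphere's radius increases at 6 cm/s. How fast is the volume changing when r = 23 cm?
12696π cm³/s

V = (4/3)πr³
dV/dt = dV/dr · dr/dt = 4πr² · 6
At r = 23: dV/dt = 12696π cm³/s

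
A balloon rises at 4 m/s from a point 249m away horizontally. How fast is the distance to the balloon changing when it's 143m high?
286√3298/8245 ≈ 1.992 m/s

z² = 249² + y²
z = √(249² + 143²) = 5√3298
dz/dt = y/z · dy/dt = 143/(5√3298) · 4 = 286√3298/8245 ≈ 1.992 m/s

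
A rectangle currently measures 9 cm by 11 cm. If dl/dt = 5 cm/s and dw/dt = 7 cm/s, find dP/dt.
24 cm/s

P = 2(l + w)
dP/dt = 2(dl/dt + dw/dt) = 2(5 + 7) = 24 cm/s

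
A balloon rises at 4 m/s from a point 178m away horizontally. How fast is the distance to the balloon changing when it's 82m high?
82√9602/4801 ≈ 1.674 m/s

z² = 178² + y²
z = √(178² + 82²) = 2√9602
dz/dt = y/z · dy/dt = 82/(2√9602) · 4 = 82√9602/4801 ≈ 1.674 m/s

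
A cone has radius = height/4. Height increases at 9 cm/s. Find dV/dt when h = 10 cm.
225π/4 cm³/s

V = (1/3)π(h/4)²h = πh³/48
dV/dt = πh²/16 · 9
At h = 10: dV/dt = 225π/4 cm³/s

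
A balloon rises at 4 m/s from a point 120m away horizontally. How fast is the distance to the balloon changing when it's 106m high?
212√6409/6409 ≈ 2.648 m/s

z² = 120² + y²
z = √(120² + 106²) = 2√6409
dz/dt = y/z · dy/dt = 106/(2√6409) · 4 = 212√6409/6409 ≈ 2.648 m/s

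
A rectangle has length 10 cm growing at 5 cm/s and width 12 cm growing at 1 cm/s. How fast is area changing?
70 cm²/s

A = lw
dA/dt = w·dl/dt + l·dw/dt = 12·5 + 10·1 = 70 cm²/s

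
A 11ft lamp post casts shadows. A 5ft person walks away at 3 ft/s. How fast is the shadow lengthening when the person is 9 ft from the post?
5/2 ft/s

By similar triangles: 11/(x+s) = 5/s
Solving: s = 5x/6
ds/dt = 5/6 · dx/dt = 5/6 · 3 = 5/2 ft/s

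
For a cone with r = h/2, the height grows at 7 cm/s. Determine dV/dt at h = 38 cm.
2527π cm³/s

V = (1/3)π(h/2)²h = πh³/12
dV/dt = πh²/4 · 7
At h = 38: dV/dt = 2527π cm³/s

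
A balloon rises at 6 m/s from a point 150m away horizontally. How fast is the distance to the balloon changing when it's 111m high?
222√3869/3869 ≈ 3.569 m/s

z² = 150² + y²
z = √(150² + 111²) = 3√3869
dz/dt = y/z · dy/dt = 111/(3√3869) · 6 = 222√3869/3869 ≈ 3.569 m/s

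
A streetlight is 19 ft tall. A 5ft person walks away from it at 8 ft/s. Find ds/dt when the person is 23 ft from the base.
20/7 ft/s

By similar triangles: 19/(x+s) = 5/s
Solving: s = 5x/14
ds/dt = 5/14 · dx/dt = 5/14 · 8 = 20/7 ft/s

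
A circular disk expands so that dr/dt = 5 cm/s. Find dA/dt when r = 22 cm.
220π cm²/s

A = πr²
dA/dt = 2πr · dr/dt = 2π(22)(5) = 220π cm²/s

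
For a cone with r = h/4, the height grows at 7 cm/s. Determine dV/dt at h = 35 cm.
8575π/16 cm³/s

V = (1/3)π(h/4)²h = πh³/48
dV/dt = πh²/16 · 7
At h = 35: dV/dt = 8575π/16 cm³/s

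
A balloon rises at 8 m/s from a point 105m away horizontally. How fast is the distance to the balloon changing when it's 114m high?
304√2669/2669 ≈ 5.884 m/s

z² = 105² + y²
z = √(105² + 114²) = 3√2669
dz/dt = y/z · dy/dt = 114/(3√2669) · 8 = 304√2669/2669 ≈ 5.884 m/s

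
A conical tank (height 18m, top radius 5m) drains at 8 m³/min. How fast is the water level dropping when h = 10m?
648/(625π) ≈ 0.33 m/min

r/h = 5/18, so r = (5/18)h
V = (1/3)πr²h = (1/3)π((5/18)h)²h = (25/972)πh³
dV/dh = (25/324)πh²
dh/dt = (dV/dt)/(dV/dh) = -8/((25/324)π·10²) = -648/(625π) m/min
The level is dropping at 648/(625π) ≈ 0.33 m/min.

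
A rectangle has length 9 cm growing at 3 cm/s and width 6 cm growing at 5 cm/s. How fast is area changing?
63 cm²/s

A = lw
dA/dt = w·dl/dt + l·dw/dt = 6·3 + 9·5 = 63 cm²/s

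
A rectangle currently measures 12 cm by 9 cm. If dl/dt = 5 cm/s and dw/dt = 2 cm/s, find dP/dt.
14 cm/s

P = 2(l + w)
dP/dt = 2(dl/dt + dw/dt) = 2(5 + 2) = 14 cm/s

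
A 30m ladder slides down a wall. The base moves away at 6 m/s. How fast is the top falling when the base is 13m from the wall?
78√731/731 ≈ 2.885 m/s

x² + y² = 30²
2x·dx/dt + 2y·dy/dt = 0
dy/dt = -x/y · dx/dt = -13/√731 · 6 = -78√731/731 m/s
The top is descending at 78√731/731 ≈ 2.885 m/s.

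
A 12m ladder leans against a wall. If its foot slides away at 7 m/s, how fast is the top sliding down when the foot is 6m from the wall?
7√3/3 ≈ 4.041 m/s

x² + y² = 12²
2x·dx/dt + 2y·dy/dt = 0
dy/dt = -x/y · dx/dt = -6/(6√3) · 7 = -7√3/3 m/s
The top is descending at 7√3/3 ≈ 4.041 m/s.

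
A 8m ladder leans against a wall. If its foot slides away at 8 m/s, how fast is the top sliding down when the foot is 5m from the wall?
40√39/39 ≈ 6.405 m/s

x² + y² = 8²
2x·dx/dt + 2y·dy/dt = 0
dy/dt = -x/y · dx/dt = -5/√39 · 8 = -40√39/39 m/s
The top is descending at 40√39/39 ≈ 6.405 m/s.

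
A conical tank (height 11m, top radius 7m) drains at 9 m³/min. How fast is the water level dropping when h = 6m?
121/(196π) ≈ 0.1965 m/min

r/h = 7/11, so r = (7/11)h
V = (1/3)πr²h = (1/3)π((7/11)h)²h = (49/363)πh³
dV/dh = (49/121)πh²
dh/dt = (dV/dt)/(dV/dh) = -9/((49/121)π·6²) = -121/(196π) m/min
The level is dropping at 121/(196π) ≈ 0.1965 m/min.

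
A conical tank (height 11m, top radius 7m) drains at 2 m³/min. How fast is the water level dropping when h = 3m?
242/(441π) ≈ 0.1747 m/min

r/h = 7/11, so r = (7/11)h
V = (1/3)πr²h = (1/3)π((7/11)h)²h = (49/363)πh³
dV/dh = (49/121)πh²
dh/dt = (dV/dt)/(dV/dh) = -2/((49/121)π·3²) = -242/(441π) m/min
The level is dropping at 242/(441π) ≈ 0.1747 m/min.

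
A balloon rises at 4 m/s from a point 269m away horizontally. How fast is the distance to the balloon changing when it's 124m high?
496√87737/87737 ≈ 1.675 m/s

z² = 269² + y²
z = √(269² + 124²) = √87737
dz/dt = y/z · dy/dt = 124/√87737 · 4 = 496√87737/87737 ≈ 1.675 m/s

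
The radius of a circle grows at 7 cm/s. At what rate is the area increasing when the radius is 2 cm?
28π cm²/s

A = πr²
dA/dt = 2πr · dr/dt = 2π(2)(7) = 28π cm²/s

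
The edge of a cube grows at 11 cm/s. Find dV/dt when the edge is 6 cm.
1188 cm³/s

V = s³
dV/dt = 3s² · ds/dt = 3·6²·11 = 1188 cm³/s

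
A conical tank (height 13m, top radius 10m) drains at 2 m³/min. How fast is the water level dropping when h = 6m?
169/(1800π) ≈ 0.02989 m/min

r/h = 10/13, so r = (10/13)h
V = (1/3)πr²h = (1/3)π((10/13)h)²h = (100/507)πh³
dV/dh = (100/169)πh²
dh/dt = (dV/dt)/(dV/dh) = -2/((100/169)π·6²) = -169/(1800π) m/min
The level is dropping at 169/(1800π) ≈ 0.02989 m/min.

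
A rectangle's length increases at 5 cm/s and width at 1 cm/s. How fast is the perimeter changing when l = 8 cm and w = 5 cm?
12 cm/s

P = 2(l + w)
dP/dt = 2(dl/dt + dw/dt) = 2(5 + 1) = 12 cm/s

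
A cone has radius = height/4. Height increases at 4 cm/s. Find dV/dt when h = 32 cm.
256π cm³/s

V = (1/3)π(h/4)²h = πh³/48
dV/dt = πh²/16 · 4
At h = 32: dV/dt = 256π cm³/s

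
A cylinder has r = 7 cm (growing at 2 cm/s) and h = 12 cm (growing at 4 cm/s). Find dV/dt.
532π cm³/s

V = πr²h
dV/dt = 2πrh·dr/dt + πr²·dh/dt
= 2π(7)(12)(2) + π(7)²(4)
= 532π cm³/s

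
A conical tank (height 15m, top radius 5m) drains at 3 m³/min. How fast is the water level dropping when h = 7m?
27/(49π) ≈ 0.1754 m/min

r/h = 5/15, so r = (1/3)h
V = (1/3)πr²h = (1/3)π((1/3)h)²h = (1/27)πh³
dV/dh = (1/9)πh²
dh/dt = (dV/dt)/(dV/dh) = -3/((1/9)π·7²) = -27/(49π) m/min
The level is dropping at 27/(49π) ≈ 0.1754 m/min.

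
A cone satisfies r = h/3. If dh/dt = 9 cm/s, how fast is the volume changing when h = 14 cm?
196π cm³/s

V = (1/3)π(h/3)²h = πh³/27
dV/dt = πh²/9 · 9
At h = 14: dV/dt = 196π cm³/s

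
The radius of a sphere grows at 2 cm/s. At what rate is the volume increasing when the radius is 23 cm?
4232π cm³/s

V = (4/3)πr³
dV/dt = dV/dr · dr/dt = 4πr² · 2
At r = 23: dV/dt = 4232π cm³/s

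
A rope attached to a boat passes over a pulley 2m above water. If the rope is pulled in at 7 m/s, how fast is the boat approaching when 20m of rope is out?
70√11/33 ≈ 7.035 m/s

rope² = x² + 2²
x = √(20² - 2²) = 6√11
dx/dt = (rope/x) · d(rope)/dt = (20/(6√11)) · (-7) = -70√11/33 m/s
The boat approaches at 70√11/33 ≈ 7.035 m/s.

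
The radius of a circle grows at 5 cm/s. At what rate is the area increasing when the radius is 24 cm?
240π cm²/s

A = πr²
dA/dt = 2πr · dr/dt = 2π(24)(5) = 240π cm²/s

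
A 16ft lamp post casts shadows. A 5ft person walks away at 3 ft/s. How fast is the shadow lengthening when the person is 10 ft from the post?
15/11 ft/s

By similar triangles: 16/(x+s) = 5/s
Solving: s = 5x/11
ds/dt = 5/11 · dx/dt = 5/11 · 3 = 15/11 ft/s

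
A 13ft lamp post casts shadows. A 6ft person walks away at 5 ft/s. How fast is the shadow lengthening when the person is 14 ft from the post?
30/7 ft/s

By similar triangles: 13/(x+s) = 6/s
Solving: s = 6x/7
ds/dt = 6/7 · dx/dt = 6/7 · 5 = 30/7 ft/s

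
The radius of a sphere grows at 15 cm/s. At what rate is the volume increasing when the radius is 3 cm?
540π cm³/s

V = (4/3)πr³
dV/dt = dV/dr · dr/dt = 4πr² · 15
At r = 3: dV/dt = 540π cm³/s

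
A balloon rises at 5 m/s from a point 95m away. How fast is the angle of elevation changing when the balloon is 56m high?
0.039059 rad/s

tan(θ) = y/95
sec²(θ) · dθ/dt = (1/95) · dy/dt
dθ/dt = cos²(θ)/95 · 5 = 95/(95² + 56²) · 5
dθ/dt = 0.039059 rad/s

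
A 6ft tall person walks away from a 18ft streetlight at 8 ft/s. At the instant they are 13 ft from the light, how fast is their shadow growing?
4 ft/s

By similar triangles: 18/(x+s) = 6/s
Solving: s = 6x/12
ds/dt = 6/12 · dx/dt = 1/2 · 8 = 4 ft/s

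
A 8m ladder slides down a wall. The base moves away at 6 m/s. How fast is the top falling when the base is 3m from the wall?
18√55/55 ≈ 2.427 m/s

x² + y² = 8²
2x·dx/dt + 2y·dy/dt = 0
dy/dt = -x/y · dx/dt = -3/√55 · 6 = -18√55/55 m/s
The top is descending at 18√55/55 ≈ 2.427 m/s.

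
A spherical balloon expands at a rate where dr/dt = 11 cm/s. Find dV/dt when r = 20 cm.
17600π cm³/s

V = (4/3)πr³
dV/dt = dV/dr · dr/dt = 4πr² · 11
At r = 20: dV/dt = 17600π cm³/s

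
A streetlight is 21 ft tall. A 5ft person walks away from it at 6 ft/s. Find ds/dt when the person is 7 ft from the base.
15/8 ft/s

By similar triangles: 21/(x+s) = 5/s
Solving: s = 5x/16
ds/dt = 5/16 · dx/dt = 5/16 · 6 = 15/8 ft/s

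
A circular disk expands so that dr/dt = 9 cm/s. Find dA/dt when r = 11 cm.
198π cm²/s

A = πr²
dA/dt = 2πr · dr/dt = 2π(11)(9) = 198π cm²/s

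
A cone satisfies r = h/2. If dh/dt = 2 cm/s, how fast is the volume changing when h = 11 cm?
121π/2 cm³/s

V = (1/3)π(h/2)²h = πh³/12
dV/dt = πh²/4 · 2
At h = 11: dV/dt = 121π/2 cm³/s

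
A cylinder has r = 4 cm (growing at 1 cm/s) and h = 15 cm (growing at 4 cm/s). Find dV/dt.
184π cm³/s

V = πr²h
dV/dt = 2πrh·dr/dt + πr²·dh/dt
= 2π(4)(15)(1) + π(4)²(4)
= 184π cm³/s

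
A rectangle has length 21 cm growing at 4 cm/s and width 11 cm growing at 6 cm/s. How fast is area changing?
170 cm²/s

A = lw
dA/dt = w·dl/dt + l·dw/dt = 11·4 + 21·6 = 170 cm²/s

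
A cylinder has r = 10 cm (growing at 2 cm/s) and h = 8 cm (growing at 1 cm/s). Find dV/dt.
420π cm³/s

V = πr²h
dV/dt = 2πrh·dr/dt + πr²·dh/dt
= 2π(10)(8)(2) + π(10)²(1)
= 420π cm³/s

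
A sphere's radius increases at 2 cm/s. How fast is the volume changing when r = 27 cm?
5832π cm³/s

V = (4/3)πr³
dV/dt = dV/dr · dr/dt = 4πr² · 2
At r = 27: dV/dt = 5832π cm³/s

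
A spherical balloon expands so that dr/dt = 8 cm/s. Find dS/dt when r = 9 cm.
576π cm²/s

S = 4πr²
dS/dt = dS/dr · dr/dt = 8πr · 8
At r = 9: dS/dt = 576π cm²/s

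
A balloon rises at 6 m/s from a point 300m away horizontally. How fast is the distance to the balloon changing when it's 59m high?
354√93481/93481 ≈ 1.158 m/s

z² = 300² + y²
z = √(300² + 59²) = √93481
dz/dt = y/z · dy/dt = 59/√93481 · 6 = 354√93481/93481 ≈ 1.158 m/s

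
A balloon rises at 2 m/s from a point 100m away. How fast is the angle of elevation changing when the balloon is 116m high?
0.008527 rad/s

tan(θ) = y/100
sec²(θ) · dθ/dt = (1/100) · dy/dt
dθ/dt = cos²(θ)/100 · 2 = 100/(100² + 116²) · 2
dθ/dt = 0.008527 rad/s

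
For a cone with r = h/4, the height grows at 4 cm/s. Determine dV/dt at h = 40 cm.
400π cm³/s

V = (1/3)π(h/4)²h = πh³/48
dV/dt = πh²/16 · 4
At h = 40: dV/dt = 400π cm³/s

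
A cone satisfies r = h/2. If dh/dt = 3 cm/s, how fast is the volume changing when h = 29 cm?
2523π/4 cm³/s

V = (1/3)π(h/2)²h = πh³/12
dV/dt = πh²/4 · 3
At h = 29: dV/dt = 2523π/4 cm³/s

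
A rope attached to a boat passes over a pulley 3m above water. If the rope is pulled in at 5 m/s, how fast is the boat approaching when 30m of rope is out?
50√11/33 ≈ 5.025 m/s

rope² = x² + 3²
x = √(30² - 3²) = 9√11
dx/dt = (rope/x) · d(rope)/dt = (30/(9√11)) · (-5) = -50√11/33 m/s
The boat approaches at 50√11/33 ≈ 5.025 m/s.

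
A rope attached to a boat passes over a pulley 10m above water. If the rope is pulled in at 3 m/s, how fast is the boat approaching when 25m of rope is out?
5√21/7 ≈ 3.273 m/s

rope² = x² + 10²
x = √(25² - 10²) = 5√21
dx/dt = (rope/x) · d(rope)/dt = (25/(5√21)) · (-3) = -5√21/7 m/s
The boat approaches at 5√21/7 ≈ 3.273 m/s.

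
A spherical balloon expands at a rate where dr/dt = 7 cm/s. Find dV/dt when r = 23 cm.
14812π cm³/s

V = (4/3)πr³
dV/dt = dV/dr · dr/dt = 4πr² · 7
At r = 23: dV/dt = 14812π cm³/s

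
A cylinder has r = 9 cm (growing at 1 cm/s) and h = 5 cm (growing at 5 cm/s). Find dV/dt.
495π cm³/s

V = πr²h
dV/dt = 2πrh·dr/dt + πr²·dh/dt
= 2π(9)(5)(1) + π(9)²(5)
= 495π cm³/s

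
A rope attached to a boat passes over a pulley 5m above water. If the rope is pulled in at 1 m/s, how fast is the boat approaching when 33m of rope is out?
33√266/532 ≈ 1.012 m/s

rope² = x² + 5²
x = √(33² - 5²) = 2√266
dx/dt = (rope/x) · d(rope)/dt = (33/(2√266)) · (-1) = -33√266/532 m/s
The boat approaches at 33√266/532 ≈ 1.012 m/s.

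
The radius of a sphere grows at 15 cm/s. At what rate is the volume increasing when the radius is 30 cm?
54000π cm³/s

V = (4/3)πr³
dV/dt = dV/dr · dr/dt = 4πr² · 15
At r = 30: dV/dt = 54000π cm³/s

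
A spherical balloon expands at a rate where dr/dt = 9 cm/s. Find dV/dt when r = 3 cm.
324π cm³/s

V = (4/3)πr³
dV/dt = dV/dr · dr/dt = 4πr² · 9
At r = 3: dV/dt = 324π cm³/s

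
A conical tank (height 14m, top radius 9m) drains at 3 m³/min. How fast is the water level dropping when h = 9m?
196/(2187π) ≈ 0.02853 m/min

r/h = 9/14, so r = (9/14)h
V = (1/3)πr²h = (1/3)π((9/14)h)²h = (27/196)πh³
dV/dh = (81/196)πh²
dh/dt = (dV/dt)/(dV/dh) = -3/((81/196)π·9²) = -196/(2187π) m/min
The level is dropping at 196/(2187π) ≈ 0.02853 m/min.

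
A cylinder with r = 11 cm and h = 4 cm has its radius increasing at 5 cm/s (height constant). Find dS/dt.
260π cm²/s

S = 2πrh + 2πr² (lateral + bases)
dS/dt = (2πh + 4πr)·dr/dt = (2π·4 + 4π·11)·5
= 260π cm²/s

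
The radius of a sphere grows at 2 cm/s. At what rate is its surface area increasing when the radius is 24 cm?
384π cm²/s

S = 4πr²
dS/dt = dS/dr · dr/dt = 8πr · 2
At r = 24: dS/dt = 384π cm²/s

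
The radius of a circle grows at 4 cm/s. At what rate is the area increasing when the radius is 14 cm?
112π cm²/s

A = πr²
dA/dt = 2πr · dr/dt = 2π(14)(4) = 112π cm²/s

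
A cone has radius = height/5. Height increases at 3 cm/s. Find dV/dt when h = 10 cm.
12π cm³/s

V = (1/3)π(h/5)²h = πh³/75
dV/dt = πh²/25 · 3
At h = 10: dV/dt = 12π cm³/s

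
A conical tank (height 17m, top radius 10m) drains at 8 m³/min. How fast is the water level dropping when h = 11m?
578/(3025π) ≈ 0.06082 m/min

r/h = 10/17, so r = (10/17)h
V = (1/3)πr²h = (1/3)π((10/17)h)²h = (100/867)πh³
dV/dh = (100/289)πh²
dh/dt = (dV/dt)/(dV/dh) = -8/((100/289)π·11²) = -578/(3025π) m/min
The level is dropping at 578/(3025π) ≈ 0.06082 m/min.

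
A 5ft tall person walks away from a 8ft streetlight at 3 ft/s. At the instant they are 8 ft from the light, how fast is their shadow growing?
5 ft/s

By similar triangles: 8/(x+s) = 5/s
Solving: s = 5x/3
ds/dt = 5/3 · dx/dt = 5/3 · 3 = 5 ft/s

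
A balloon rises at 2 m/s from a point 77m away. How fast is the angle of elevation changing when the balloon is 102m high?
0.009429 rad/s

tan(θ) = y/77
sec²(θ) · dθ/dt = (1/77) · dy/dt
dθ/dt = cos²(θ)/77 · 2 = 77/(77² + 102²) · 2
dθ/dt = 0.009429 rad/s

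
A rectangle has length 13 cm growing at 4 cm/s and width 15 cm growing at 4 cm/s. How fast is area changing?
112 cm²/s

A = lw
dA/dt = w·dl/dt + l·dw/dt = 15·4 + 13·4 = 112 cm²/s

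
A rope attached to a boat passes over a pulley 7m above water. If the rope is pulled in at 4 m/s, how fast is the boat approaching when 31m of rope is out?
31√57/57 ≈ 4.106 m/s

rope² = x² + 7²
x = √(31² - 7²) = 4√57
dx/dt = (rope/x) · d(rope)/dt = (31/(4√57)) · (-4) = -31√57/57 m/s
The boat approaches at 31√57/57 ≈ 4.106 m/s.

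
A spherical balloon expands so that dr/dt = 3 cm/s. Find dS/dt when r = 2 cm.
48π cm²/s

S = 4πr²
dS/dt = dS/dr · dr/dt = 8πr · 3
At r = 2: dS/dt = 48π cm²/s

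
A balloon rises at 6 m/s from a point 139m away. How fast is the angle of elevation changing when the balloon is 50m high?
0.03822 rad/s

tan(θ) = y/139
sec²(θ) · dθ/dt = (1/139) · dy/dt
dθ/dt = cos²(θ)/139 · 6 = 139/(139² + 50²) · 6
dθ/dt = 0.03822 rad/s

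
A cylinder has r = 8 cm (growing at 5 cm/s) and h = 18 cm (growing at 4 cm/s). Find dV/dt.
1696π cm³/s

V = πr²h
dV/dt = 2πrh·dr/dt + πr²·dh/dt
= 2π(8)(18)(5) + π(8)²(4)
= 1696π cm³/s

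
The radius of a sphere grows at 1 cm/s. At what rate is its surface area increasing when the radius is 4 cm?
32π cm²/s

S = 4πr²
dS/dt = dS/dr · dr/dt = 8πr · 1
At r = 4: dS/dt = 32π cm²/s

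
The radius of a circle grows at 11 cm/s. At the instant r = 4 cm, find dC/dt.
22π cm/s

C = 2πr
dC/dt = 2π · dr/dt = 2π · 11 = 22π cm/s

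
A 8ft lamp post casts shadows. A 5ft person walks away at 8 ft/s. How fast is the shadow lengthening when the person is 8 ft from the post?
40/3 ft/s

By similar triangles: 8/(x+s) = 5/s
Solving: s = 5x/3
ds/dt = 5/3 · dx/dt = 5/3 · 8 = 40/3 ft/s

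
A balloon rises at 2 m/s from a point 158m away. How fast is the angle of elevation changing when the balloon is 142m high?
0.007002 rad/s

tan(θ) = y/158
sec²(θ) · dθ/dt = (1/158) · dy/dt
dθ/dt = cos²(θ)/158 · 2 = 158/(158² + 142²) · 2
dθ/dt = 0.007002 rad/s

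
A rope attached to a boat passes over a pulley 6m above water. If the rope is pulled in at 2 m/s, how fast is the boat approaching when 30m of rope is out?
5√6/6 ≈ 2.041 m/s

rope² = x² + 6²
x = √(30² - 6²) = 12√6
dx/dt = (rope/x) · d(rope)/dt = (30/(12√6)) · (-2) = -5√6/6 m/s
The boat approaches at 5√6/6 ≈ 2.041 m/s.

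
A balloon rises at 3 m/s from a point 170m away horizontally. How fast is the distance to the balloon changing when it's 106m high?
159√10034/10034 ≈ 1.587 m/s

z² = 170² + y²
z = √(170² + 106²) = 2√10034
dz/dt = y/z · dy/dt = 106/(2√10034) · 3 = 159√10034/10034 ≈ 1.587 m/s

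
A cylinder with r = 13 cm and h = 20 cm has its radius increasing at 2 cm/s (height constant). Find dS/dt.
184π cm²/s

S = 2πrh + 2πr² (lateral + bases)
dS/dt = (2πh + 4πr)·dr/dt = (2π·20 + 4π·13)·2
= 184π cm²/s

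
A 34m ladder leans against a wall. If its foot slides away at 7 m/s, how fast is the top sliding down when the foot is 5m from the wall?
35√1131/1131 ≈ 1.041 m/s

x² + y² = 34²
2x·dx/dt + 2y·dy/dt = 0
dy/dt = -x/y · dx/dt = -5/√1131 · 7 = -35√1131/1131 m/s
The top is descending at 35√1131/1131 ≈ 1.041 m/s.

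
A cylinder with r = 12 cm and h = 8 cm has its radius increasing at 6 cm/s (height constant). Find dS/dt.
384π cm²/s

S = 2πrh + 2πr² (lateral + bases)
dS/dt = (2πh + 4πr)·dr/dt = (2π·8 + 4π·12)·6
= 384π cm²/s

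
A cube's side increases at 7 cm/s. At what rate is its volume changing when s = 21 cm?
9261 cm³/s

V = s³
dV/dt = 3s² · ds/dt = 3·21²·7 = 9261 cm³/s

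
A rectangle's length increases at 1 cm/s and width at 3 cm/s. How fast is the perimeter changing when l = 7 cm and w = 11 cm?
8 cm/s

P = 2(l + w)
dP/dt = 2(dl/dt + dw/dt) = 2(1 + 3) = 8 cm/s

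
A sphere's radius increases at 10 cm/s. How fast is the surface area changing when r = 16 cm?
1280π cm²/s

S = 4πr²
dS/dt = dS/dr · dr/dt = 8πr · 10
At r = 16: dS/dt = 1280π cm²/s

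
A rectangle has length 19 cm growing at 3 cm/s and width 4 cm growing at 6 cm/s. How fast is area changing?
126 cm²/s

A = lw
dA/dt = w·dl/dt + l·dw/dt = 4·3 + 19·6 = 126 cm²/s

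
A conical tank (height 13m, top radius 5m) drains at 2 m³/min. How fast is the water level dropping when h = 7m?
338/(1225π) ≈ 0.08783 m/min

r/h = 5/13, so r = (5/13)h
V = (1/3)πr²h = (1/3)π((5/13)h)²h = (25/507)πh³
dV/dh = (25/169)πh²
dh/dt = (dV/dt)/(dV/dh) = -2/((25/169)π·7²) = -338/(1225π) m/min
The level is dropping at 338/(1225π) ≈ 0.08783 m/min.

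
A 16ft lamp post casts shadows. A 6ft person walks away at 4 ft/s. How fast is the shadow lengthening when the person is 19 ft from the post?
12/5 ft/s

By similar triangles: 16/(x+s) = 6/s
Solving: s = 6x/10
ds/dt = 6/10 · dx/dt = 3/5 · 4 = 12/5 ft/s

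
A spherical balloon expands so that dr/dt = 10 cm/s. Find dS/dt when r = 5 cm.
400π cm²/s

S = 4πr²
dS/dt = dS/dr · dr/dt = 8πr · 10
At r = 5: dS/dt = 400π cm²/s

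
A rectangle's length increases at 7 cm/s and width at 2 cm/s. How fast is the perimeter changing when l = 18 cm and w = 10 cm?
18 cm/s

P = 2(l + w)
dP/dt = 2(dl/dt + dw/dt) = 2(7 + 2) = 18 cm/s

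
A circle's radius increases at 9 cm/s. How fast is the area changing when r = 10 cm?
180π cm²/s

A = πr²
dA/dt = 2πr · dr/dt = 2π(10)(9) = 180π cm²/s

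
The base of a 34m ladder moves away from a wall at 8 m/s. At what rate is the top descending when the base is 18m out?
18√13/13 ≈ 4.992 m/s

x² + y² = 34²
2x·dx/dt + 2y·dy/dt = 0
dy/dt = -x/y · dx/dt = -18/(8√13) · 8 = -18√13/13 m/s
The top is descending at 18√13/13 ≈ 4.992 m/s.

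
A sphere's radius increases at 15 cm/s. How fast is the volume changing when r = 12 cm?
8640π cm³/s

V = (4/3)πr³
dV/dt = dV/dr · dr/dt = 4πr² · 15
At r = 12: dV/dt = 8640π cm³/s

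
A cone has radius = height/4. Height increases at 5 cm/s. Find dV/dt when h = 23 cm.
2645π/16 cm³/s

V = (1/3)π(h/4)²h = πh³/48
dV/dt = πh²/16 · 5
At h = 23: dV/dt = 2645π/16 cm³/s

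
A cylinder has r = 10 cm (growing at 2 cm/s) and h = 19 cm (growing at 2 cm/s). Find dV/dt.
960π cm³/s

V = πr²h
dV/dt = 2πrh·dr/dt + πr²·dh/dt
= 2π(10)(19)(2) + π(10)²(2)
= 960π cm³/s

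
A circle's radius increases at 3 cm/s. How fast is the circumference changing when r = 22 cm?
6π cm/s

C = 2πr
dC/dt = 2π · dr/dt = 2π · 3 = 6π cm/s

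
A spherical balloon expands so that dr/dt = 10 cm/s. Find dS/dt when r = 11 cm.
880π cm²/s

S = 4πr²
dS/dt = dS/dr · dr/dt = 8πr · 10
At r = 11: dS/dt = 880π cm²/s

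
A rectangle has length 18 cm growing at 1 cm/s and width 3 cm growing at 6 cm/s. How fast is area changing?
111 cm²/s

A = lw
dA/dt = w·dl/dt + l·dw/dt = 3·1 + 18·6 = 111 cm²/s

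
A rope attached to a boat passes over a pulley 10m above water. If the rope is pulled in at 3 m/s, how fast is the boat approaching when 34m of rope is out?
17√66/44 ≈ 3.139 m/s

rope² = x² + 10²
x = √(34² - 10²) = 4√66
dx/dt = (rope/x) · d(rope)/dt = (34/(4√66)) · (-3) = -17√66/44 m/s
The boat approaches at 17√66/44 ≈ 3.139 m/s.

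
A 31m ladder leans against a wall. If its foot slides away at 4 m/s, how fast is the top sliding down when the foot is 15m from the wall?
15√46/46 ≈ 2.212 m/s

x² + y² = 31²
2x·dx/dt + 2y·dy/dt = 0
dy/dt = -x/y · dx/dt = -15/(4√46) · 4 = -15√46/46 m/s
The top is descending at 15√46/46 ≈ 2.212 m/s.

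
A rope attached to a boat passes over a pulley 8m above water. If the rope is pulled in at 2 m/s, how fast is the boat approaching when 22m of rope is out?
22√105/105 ≈ 2.147 m/s

rope² = x² + 8²
x = √(22² - 8²) = 2√105
dx/dt = (rope/x) · d(rope)/dt = (22/(2√105)) · (-2) = -22√105/105 m/s
The boat approaches at 22√105/105 ≈ 2.147 m/s.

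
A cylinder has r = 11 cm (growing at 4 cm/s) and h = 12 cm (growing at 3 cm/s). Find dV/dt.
1419π cm³/s

V = πr²h
dV/dt = 2πrh·dr/dt + πr²·dh/dt
= 2π(11)(12)(4) + π(11)²(3)
= 1419π cm³/s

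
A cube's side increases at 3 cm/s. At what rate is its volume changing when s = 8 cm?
576 cm³/s

V = s³
dV/dt = 3s² · ds/dt = 3·8²·3 = 576 cm³/s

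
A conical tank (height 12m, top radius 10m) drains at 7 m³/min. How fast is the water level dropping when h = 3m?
28/(25π) ≈ 0.3565 m/min

r/h = 10/12, so r = (5/6)h
V = (1/3)πr²h = (1/3)π((5/6)h)²h = (25/108)πh³
dV/dh = (25/36)πh²
dh/dt = (dV/dt)/(dV/dh) = -7/((25/36)π·3²) = -28/(25π) m/min
The level is dropping at 28/(25π) ≈ 0.3565 m/min.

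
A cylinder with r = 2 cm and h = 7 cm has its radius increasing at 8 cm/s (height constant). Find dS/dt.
176π cm²/s

S = 2πrh + 2πr² (lateral + bases)
dS/dt = (2πh + 4πr)·dr/dt = (2π·7 + 4π·2)·8
= 176π cm²/s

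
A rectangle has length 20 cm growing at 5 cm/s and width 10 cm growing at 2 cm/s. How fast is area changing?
90 cm²/s

A = lw
dA/dt = w·dl/dt + l·dw/dt = 10·5 + 20·2 = 90 cm²/s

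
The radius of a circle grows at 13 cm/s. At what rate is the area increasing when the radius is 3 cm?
78π cm²/s

A = πr²
dA/dt = 2πr · dr/dt = 2π(3)(13) = 78π cm²/s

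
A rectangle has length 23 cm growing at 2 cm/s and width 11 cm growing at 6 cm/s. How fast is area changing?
160 cm²/s

A = lw
dA/dt = w·dl/dt + l·dw/dt = 11·2 + 23·6 = 160 cm²/s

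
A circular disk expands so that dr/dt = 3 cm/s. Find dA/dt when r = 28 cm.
168π cm²/s

A = πr²
dA/dt = 2πr · dr/dt = 2π(28)(3) = 168π cm²/s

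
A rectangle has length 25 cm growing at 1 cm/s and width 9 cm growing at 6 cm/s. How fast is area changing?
159 cm²/s

A = lw
dA/dt = w·dl/dt + l·dw/dt = 9·1 + 25·6 = 159 cm²/s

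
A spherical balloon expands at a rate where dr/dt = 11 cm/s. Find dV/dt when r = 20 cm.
17600π cm³/s

V = (4/3)πr³
dV/dt = dV/dr · dr/dt = 4πr² · 11
At r = 20: dV/dt = 17600π cm³/s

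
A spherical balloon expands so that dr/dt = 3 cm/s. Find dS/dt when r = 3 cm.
72π cm²/s

S = 4πr²
dS/dt = dS/dr · dr/dt = 8πr · 3
At r = 3: dS/dt = 72π cm²/s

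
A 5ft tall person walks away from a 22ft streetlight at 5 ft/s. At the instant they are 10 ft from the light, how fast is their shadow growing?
25/17 ft/s

By similar triangles: 22/(x+s) = 5/s
Solving: s = 5x/17
ds/dt = 5/17 · dx/dt = 5/17 · 5 = 25/17 ft/s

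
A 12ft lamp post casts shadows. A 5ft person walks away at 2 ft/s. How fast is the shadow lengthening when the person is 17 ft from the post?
10/7 ft/s

By similar triangles: 12/(x+s) = 5/s
Solving: s = 5x/7
ds/dt = 5/7 · dx/dt = 5/7 · 2 = 10/7 ft/s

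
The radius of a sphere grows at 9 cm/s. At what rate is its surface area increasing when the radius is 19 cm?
1368π cm²/s

S = 4πr²
dS/dt = dS/dr · dr/dt = 8πr · 9
At r = 19: dS/dt = 1368π cm²/s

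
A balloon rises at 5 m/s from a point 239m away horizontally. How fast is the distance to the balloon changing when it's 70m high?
350√62021/62021 ≈ 1.405 m/s

z² = 239² + y²
z = √(239² + 70²) = √62021
dz/dt = y/z · dy/dt = 70/√62021 · 5 = 350√62021/62021 ≈ 1.405 m/s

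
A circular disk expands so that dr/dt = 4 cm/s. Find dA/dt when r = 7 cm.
56π cm²/s

A = πr²
dA/dt = 2πr · dr/dt = 2π(7)(4) = 56π cm²/s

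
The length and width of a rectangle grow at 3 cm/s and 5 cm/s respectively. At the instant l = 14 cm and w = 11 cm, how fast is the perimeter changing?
16 cm/s

P = 2(l + w)
dP/dt = 2(dl/dt + dw/dt) = 2(3 + 5) = 16 cm/s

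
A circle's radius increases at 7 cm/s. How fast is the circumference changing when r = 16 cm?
14π cm/s

C = 2πr
dC/dt = 2π · dr/dt = 2π · 7 = 14π cm/s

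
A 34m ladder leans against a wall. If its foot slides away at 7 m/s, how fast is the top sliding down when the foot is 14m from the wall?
49√15/60 ≈ 3.163 m/s

x² + y² = 34²
2x·dx/dt + 2y·dy/dt = 0
dy/dt = -x/y · dx/dt = -14/(8√15) · 7 = -49√15/60 m/s
The top is descending at 49√15/60 ≈ 3.163 m/s.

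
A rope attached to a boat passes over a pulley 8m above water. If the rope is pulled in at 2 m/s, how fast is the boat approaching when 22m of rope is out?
22√105/105 ≈ 2.147 m/s

rope² = x² + 8²
x = √(22² - 8²) = 2√105
dx/dt = (rope/x) · d(rope)/dt = (22/(2√105)) · (-2) = -22√105/105 m/s
The boat approaches at 22√105/105 ≈ 2.147 m/s.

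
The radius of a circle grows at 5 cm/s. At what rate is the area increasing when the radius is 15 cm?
150π cm²/s

A = πr²
dA/dt = 2πr · dr/dt = 2π(15)(5) = 150π cm²/s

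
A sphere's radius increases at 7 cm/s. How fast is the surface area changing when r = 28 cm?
1568π cm²/s

S = 4πr²
dS/dt = dS/dr · dr/dt = 8πr · 7
At r = 28: dS/dt = 1568π cm²/s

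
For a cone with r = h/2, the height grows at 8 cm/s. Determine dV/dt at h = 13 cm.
338π cm³/s

V = (1/3)π(h/2)²h = πh³/12
dV/dt = πh²/4 · 8
At h = 13: dV/dt = 338π cm³/s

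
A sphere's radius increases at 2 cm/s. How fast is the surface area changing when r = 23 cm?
368π cm²/s

S = 4πr²
dS/dt = dS/dr · dr/dt = 8πr · 2
At r = 23: dS/dt = 368π cm²/s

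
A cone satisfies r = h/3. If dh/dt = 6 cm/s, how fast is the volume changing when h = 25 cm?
1250π/3 cm³/s

V = (1/3)π(h/3)²h = πh³/27
dV/dt = πh²/9 · 6
At h = 25: dV/dt = 1250π/3 cm³/s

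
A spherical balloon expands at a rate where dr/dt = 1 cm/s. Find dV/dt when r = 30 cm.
3600π cm³/s

V = (4/3)πr³
dV/dt = dV/dr · dr/dt = 4πr² · 1
At r = 30: dV/dt = 3600π cm³/s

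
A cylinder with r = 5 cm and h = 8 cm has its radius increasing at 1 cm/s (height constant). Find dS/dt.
36π cm²/s

S = 2πrh + 2πr² (lateral + bases)
dS/dt = (2πh + 4πr)·dr/dt = (2π·8 + 4π·5)·1
= 36π cm²/s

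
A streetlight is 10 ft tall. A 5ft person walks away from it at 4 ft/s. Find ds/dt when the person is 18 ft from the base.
4 ft/s

By similar triangles: 10/(x+s) = 5/s
Solving: s = 5x/5
ds/dt = 5/5 · dx/dt = 1 · 4 = 4 ft/s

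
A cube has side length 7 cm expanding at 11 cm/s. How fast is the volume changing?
1617 cm³/s

V = s³
dV/dt = 3s² · ds/dt = 3·7²·11 = 1617 cm³/s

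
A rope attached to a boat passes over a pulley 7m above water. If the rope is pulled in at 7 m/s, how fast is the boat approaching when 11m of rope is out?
77√2/12 ≈ 9.075 m/s

rope² = x² + 7²
x = √(11² - 7²) = 6√2
dx/dt = (rope/x) · d(rope)/dt = (11/(6√2)) · (-7) = -77√2/12 m/s
The boat approaches at 77√2/12 ≈ 9.075 m/s.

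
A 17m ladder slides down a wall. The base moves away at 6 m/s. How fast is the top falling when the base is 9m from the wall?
27√13/26 ≈ 3.744 m/s

x² + y² = 17²
2x·dx/dt + 2y·dy/dt = 0
dy/dt = -x/y · dx/dt = -9/(4√13) · 6 = -27√13/26 m/s
The top is descending at 27√13/26 ≈ 3.744 m/s.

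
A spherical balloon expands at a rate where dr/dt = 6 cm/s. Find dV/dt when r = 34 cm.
27744π cm³/s

V = (4/3)πr³
dV/dt = dV/dr · dr/dt = 4πr² · 6
At r = 34: dV/dt = 27744π cm³/s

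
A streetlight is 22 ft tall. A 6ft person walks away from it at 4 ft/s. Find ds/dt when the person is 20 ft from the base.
3/2 ft/s

By similar triangles: 22/(x+s) = 6/s
Solving: s = 6x/16
ds/dt = 6/16 · dx/dt = 3/8 · 4 = 3/2 ft/s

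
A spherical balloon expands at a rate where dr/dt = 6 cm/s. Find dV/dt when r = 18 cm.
7776π cm³/s

V = (4/3)πr³
dV/dt = dV/dr · dr/dt = 4πr² · 6
At r = 18: dV/dt = 7776π cm³/s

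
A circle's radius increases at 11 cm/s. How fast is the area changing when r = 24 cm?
528π cm²/s

A = πr²
dA/dt = 2πr · dr/dt = 2π(24)(11) = 528π cm²/s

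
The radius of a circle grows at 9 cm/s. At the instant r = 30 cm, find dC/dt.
18π cm/s

C = 2πr
dC/dt = 2π · dr/dt = 2π · 9 = 18π cm/s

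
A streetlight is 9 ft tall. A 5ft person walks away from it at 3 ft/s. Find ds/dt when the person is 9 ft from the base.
15/4 ft/s

By similar triangles: 9/(x+s) = 5/s
Solving: s = 5x/4
ds/dt = 5/4 · dx/dt = 5/4 · 3 = 15/4 ft/s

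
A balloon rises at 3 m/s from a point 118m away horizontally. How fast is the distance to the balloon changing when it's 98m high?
147√5882/5882 ≈ 1.917 m/s

z² = 118² + y²
z = √(118² + 98²) = 2√5882
dz/dt = y/z · dy/dt = 98/(2√5882) · 3 = 147√5882/5882 ≈ 1.917 m/s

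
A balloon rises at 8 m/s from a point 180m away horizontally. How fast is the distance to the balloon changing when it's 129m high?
344√5449/5449 ≈ 4.66 m/s

z² = 180² + y²
z = √(180² + 129²) = 3√5449
dz/dt = y/z · dy/dt = 129/(3√5449) · 8 = 344√5449/5449 ≈ 4.66 m/s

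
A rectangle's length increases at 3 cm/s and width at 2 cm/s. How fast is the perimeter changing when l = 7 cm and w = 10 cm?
10 cm/s

P = 2(l + w)
dP/dt = 2(dl/dt + dw/dt) = 2(3 + 2) = 10 cm/s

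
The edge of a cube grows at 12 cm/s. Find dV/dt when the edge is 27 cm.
26244 cm³/s

V = s³
dV/dt = 3s² · ds/dt = 3·27²·12 = 26244 cm³/s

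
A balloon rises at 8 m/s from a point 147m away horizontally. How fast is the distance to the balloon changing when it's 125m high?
500√37234/18617 ≈ 5.182 m/s

z² = 147² + y²
z = √(147² + 125²) = √37234
dz/dt = y/z · dy/dt = 125/√37234 · 8 = 500√37234/18617 ≈ 5.182 m/s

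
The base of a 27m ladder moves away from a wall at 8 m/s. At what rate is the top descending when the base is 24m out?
64√17/17 ≈ 15.52 m/s

x² + y² = 27²
2x·dx/dt + 2y·dy/dt = 0
dy/dt = -x/y · dx/dt = -24/(3√17) · 8 = -64√17/17 m/s
The top is descending at 64√17/17 ≈ 15.52 m/s.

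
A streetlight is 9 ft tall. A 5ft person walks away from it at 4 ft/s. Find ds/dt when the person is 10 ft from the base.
5 ft/s

By similar triangles: 9/(x+s) = 5/s
Solving: s = 5x/4
ds/dt = 5/4 · dx/dt = 5/4 · 4 = 5 ft/s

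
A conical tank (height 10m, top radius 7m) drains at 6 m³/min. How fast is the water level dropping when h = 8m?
75/(392π) ≈ 0.0609 m/min

r/h = 7/10, so r = (7/10)h
V = (1/3)πr²h = (1/3)π((7/10)h)²h = (49/300)πh³
dV/dh = (49/100)πh²
dh/dt = (dV/dt)/(dV/dh) = -6/((49/100)π·8²) = -75/(392π) m/min
The level is dropping at 75/(392π) ≈ 0.0609 m/min.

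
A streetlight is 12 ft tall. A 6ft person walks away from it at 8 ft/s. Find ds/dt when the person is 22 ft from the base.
8 ft/s

By similar triangles: 12/(x+s) = 6/s
Solving: s = 6x/6
ds/dt = 6/6 · dx/dt = 1 · 8 = 8 ft/s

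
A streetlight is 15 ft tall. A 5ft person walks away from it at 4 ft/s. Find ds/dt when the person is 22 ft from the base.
2 ft/s

By similar triangles: 15/(x+s) = 5/s
Solving: s = 5x/10
ds/dt = 5/10 · dx/dt = 1/2 · 4 = 2 ft/s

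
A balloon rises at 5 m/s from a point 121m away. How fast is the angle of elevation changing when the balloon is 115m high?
0.021711 rad/s

tan(θ) = y/121
sec²(θ) · dθ/dt = (1/121) · dy/dt
dθ/dt = cos²(θ)/121 · 5 = 121/(121² + 115²) · 5
dθ/dt = 0.021711 rad/s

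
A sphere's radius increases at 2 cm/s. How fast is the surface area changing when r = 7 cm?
112π cm²/s

S = 4πr²
dS/dt = dS/dr · dr/dt = 8πr · 2
At r = 7: dS/dt = 112π cm²/s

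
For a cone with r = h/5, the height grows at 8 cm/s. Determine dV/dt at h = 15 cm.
72π cm³/s

V = (1/3)π(h/5)²h = πh³/75
dV/dt = πh²/25 · 8
At h = 15: dV/dt = 72π cm³/s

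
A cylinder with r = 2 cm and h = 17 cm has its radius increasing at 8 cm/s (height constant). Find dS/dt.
336π cm²/s

S = 2πrh + 2πr² (lateral + bases)
dS/dt = (2πh + 4πr)·dr/dt = (2π·17 + 4π·2)·8
= 336π cm²/s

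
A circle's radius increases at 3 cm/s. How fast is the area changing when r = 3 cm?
18π cm²/s

A = πr²
dA/dt = 2πr · dr/dt = 2π(3)(3) = 18π cm²/s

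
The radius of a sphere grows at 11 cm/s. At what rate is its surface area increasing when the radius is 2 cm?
176π cm²/s

S = 4πr²
dS/dt = dS/dr · dr/dt = 8πr · 11
At r = 2: dS/dt = 176π cm²/s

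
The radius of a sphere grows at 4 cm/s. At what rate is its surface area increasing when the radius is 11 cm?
352π cm²/s

S = 4πr²
dS/dt = dS/dr · dr/dt = 8πr · 4
At r = 11: dS/dt = 352π cm²/s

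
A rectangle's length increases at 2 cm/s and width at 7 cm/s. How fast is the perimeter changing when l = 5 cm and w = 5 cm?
18 cm/s

P = 2(l + w)
dP/dt = 2(dl/dt + dw/dt) = 2(2 + 7) = 18 cm/s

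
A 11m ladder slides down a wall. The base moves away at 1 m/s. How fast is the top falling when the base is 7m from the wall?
7√2/12 ≈ 0.825 m/s

x² + y² = 11²
2x·dx/dt + 2y·dy/dt = 0
dy/dt = -x/y · dx/dt = -7/(6√2) · 1 = -7√2/12 m/s
The top is descending at 7√2/12 ≈ 0.825 m/s.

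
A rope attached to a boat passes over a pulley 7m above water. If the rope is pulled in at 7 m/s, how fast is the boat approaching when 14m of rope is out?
14√3/3 ≈ 8.083 m/s

rope² = x² + 7²
x = √(14² - 7²) = 7√3
dx/dt = (rope/x) · d(rope)/dt = (14/(7√3)) · (-7) = -14√3/3 m/s
The boat approaches at 14√3/3 ≈ 8.083 m/s.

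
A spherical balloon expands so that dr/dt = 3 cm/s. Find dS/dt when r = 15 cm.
360π cm²/s

S = 4πr²
dS/dt = dS/dr · dr/dt = 8πr · 3
At r = 15: dS/dt = 360π cm²/s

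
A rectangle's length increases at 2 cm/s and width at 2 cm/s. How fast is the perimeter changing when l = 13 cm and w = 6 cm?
8 cm/s

P = 2(l + w)
dP/dt = 2(dl/dt + dw/dt) = 2(2 + 2) = 8 cm/s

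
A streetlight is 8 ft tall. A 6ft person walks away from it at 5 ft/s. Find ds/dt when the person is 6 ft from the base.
15 ft/s

By similar triangles: 8/(x+s) = 6/s
Solving: s = 6x/2
ds/dt = 6/2 · dx/dt = 3 · 5 = 15 ft/s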